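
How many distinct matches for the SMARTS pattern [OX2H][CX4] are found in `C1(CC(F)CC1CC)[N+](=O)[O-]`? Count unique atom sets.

0

[OX2H][CX4] is the SMARTS for an aliphatic alcohol: a hydroxyl oxygen bound to an sp3 (X4) carbon.
No fragment in the molecule satisfies every constraint, giving 0 matches.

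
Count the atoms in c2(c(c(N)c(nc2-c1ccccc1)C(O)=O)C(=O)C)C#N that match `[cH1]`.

5

Check the 21 heavy atoms by environment: 1× n (aromatic, H0) → no; 6× c (aromatic, H0) → no; 1× N (H2) → no; 3× C (H0) → no; 2× O (H0) → no; 1× C (H3) → no; 5× c (aromatic, H1) → match; 1× O (H1) → no; 1× N (H0) → no.
That gives 5 matching atoms.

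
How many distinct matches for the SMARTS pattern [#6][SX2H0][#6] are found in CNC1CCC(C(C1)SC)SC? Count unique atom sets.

[#6][SX2H0][#6] is the SMARTS for a thioether: an aliphatic sulfur bridging two carbons with no H on the sulfur.
The molecule carries 2 separate instances of a methylthio ether (-SCH3) meeting every constraint; each maps to a distinct set of atoms, giving 2 matches.

2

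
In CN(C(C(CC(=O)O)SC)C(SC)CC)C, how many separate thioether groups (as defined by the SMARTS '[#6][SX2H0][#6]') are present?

[#6][SX2H0][#6] is the SMARTS for a thioether: an aliphatic sulfur bridging two carbons with no H on the sulfur.
The molecule carries 2 separate instances of a methylthio ether (-SCH3) meeting every constraint; each maps to a distinct set of atoms, giving 2 matches.

2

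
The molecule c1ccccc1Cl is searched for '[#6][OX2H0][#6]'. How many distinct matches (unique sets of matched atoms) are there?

0

[#6][OX2H0][#6] is the SMARTS for an ether: an aliphatic oxygen bridging two carbons with no H on the oxygen.
No fragment in the molecule satisfies every constraint, giving 0 matches.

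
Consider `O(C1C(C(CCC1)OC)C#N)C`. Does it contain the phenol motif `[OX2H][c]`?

The pattern [OX2H][c] describes a hydroxyl oxygen attached to an aromatic carbon — a phenol.
The closest candidate here is a methoxy ether (-OCH3), but the oxygen has H0, not H1. No other fragment satisfies the full query, so there is no match.

No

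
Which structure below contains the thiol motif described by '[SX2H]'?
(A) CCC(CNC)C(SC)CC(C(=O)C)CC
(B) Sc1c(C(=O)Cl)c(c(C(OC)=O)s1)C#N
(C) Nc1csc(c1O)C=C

B

[SX2H] describes an aliphatic sulfur with two connections, one being H (a thiol).
(A) has a methylthio ether (-SCH3) but the sulfur has H0 (bonded to two carbons), not H1.
(B) contains a thiol (-SH), which satisfies every atom and bond constraint.
(C) has a hydroxyl group (-OH) but it is an -OH, not an -SH.
So the answer is (B).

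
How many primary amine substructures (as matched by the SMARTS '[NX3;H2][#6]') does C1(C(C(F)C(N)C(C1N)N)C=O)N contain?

[NX3;H2][#6] is the SMARTS for a primary amine: a trivalent nitrogen with two H attached to carbon.
The molecule carries 4 separate instances of a primary amino group (-NH2) meeting every constraint; each maps to a distinct set of atoms, giving 4 matches.

4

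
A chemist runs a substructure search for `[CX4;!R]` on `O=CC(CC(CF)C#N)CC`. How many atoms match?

The query [CX4;!R] means: aliphatic carbon with four total connections, not in a ring.
Check the 11 heavy atoms by environment: 6× C (X4, acyclic) → match; 1× C (X3, acyclic) → no; 1× O (X1, acyclic) → no; 1× C (X2, acyclic) → no; 1× N (X1, acyclic) → no; 1× F (X1, acyclic) → no.
That gives 6 matching atoms.

6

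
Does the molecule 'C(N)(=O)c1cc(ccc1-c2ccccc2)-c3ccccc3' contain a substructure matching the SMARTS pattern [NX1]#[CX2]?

No

The pattern [NX1]#[CX2] describes a nitrogen triple-bonded to a two-connected carbon — a nitrile.
The closest candidate here is a primary amide (-C(=O)NH2), but the nitrogen is NX3, not NX1. No other fragment satisfies the full query, so there is no match.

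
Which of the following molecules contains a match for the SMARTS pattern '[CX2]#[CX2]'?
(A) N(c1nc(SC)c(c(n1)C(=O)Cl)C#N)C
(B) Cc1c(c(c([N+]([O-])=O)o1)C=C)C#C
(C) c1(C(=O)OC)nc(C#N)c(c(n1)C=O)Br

[CX2]#[CX2] describes a carbon-carbon triple bond (an alkyne).
(A) has a nitrile (-C#N) but the triple bond is C#N, not C#C.
(B) contains an ethynyl group (-C#CH), which satisfies every atom and bond constraint.
(C) has a nitrile (-C#N) but the triple bond is C#N, not C#C.
So the answer is (B).

B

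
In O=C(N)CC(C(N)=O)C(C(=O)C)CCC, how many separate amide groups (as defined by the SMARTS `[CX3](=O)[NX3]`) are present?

2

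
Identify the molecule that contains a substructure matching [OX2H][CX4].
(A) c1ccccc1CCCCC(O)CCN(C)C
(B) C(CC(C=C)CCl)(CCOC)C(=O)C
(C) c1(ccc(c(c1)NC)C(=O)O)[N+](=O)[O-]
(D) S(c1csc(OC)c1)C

[OX2H][CX4] describes a hydroxyl oxygen bound to an sp3 (X4) carbon (an aliphatic alcohol).
(A) contains a hydroxyl group (-OH), which satisfies every atom and bond constraint.
(B) has a methoxy ether (-OCH3) but the oxygen has H0 (ether), not H1.
(C) has a carboxylic acid group (-C(=O)OH) but the -OH is on a CX3 carbonyl carbon, not a CX4 carbon.
(D) has a methoxy ether (-OCH3) but the oxygen has H0 (ether), not H1.
So the answer is (A).

A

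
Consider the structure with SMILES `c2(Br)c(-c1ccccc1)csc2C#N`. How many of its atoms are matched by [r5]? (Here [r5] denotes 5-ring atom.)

5

Check the 14 heavy atoms by environment: 1× s (aromatic, in 5-ring) → match; 4× c (aromatic, in 5-ring) → match; 6× c (aromatic, in 6-ring) → no; 1× C (acyclic) → no; 1× N (acyclic) → no; 1× Br (acyclic) → no.
Summing the matching environments: 1 + 4 = 5 matching atoms.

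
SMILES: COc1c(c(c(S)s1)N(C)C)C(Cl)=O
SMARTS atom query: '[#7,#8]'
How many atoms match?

The query [#7,#8] means: nitrogen or oxygen (comma = OR).
Check the 14 heavy atoms by environment: 1× s (aromatic) → no; 4× c (aromatic) → no; 2× O → match; 4× C → no; 1× N → match; 1× S → no; 1× Cl → no.
Summing the matching environments: 2 + 1 = 3 matching atoms.

3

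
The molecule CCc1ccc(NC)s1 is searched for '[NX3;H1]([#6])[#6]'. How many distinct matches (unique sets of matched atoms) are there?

1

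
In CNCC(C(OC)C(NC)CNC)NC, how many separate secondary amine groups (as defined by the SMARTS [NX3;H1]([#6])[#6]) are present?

4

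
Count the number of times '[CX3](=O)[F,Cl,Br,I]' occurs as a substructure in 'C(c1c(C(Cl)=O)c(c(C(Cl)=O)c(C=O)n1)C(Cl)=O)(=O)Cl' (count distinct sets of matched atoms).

4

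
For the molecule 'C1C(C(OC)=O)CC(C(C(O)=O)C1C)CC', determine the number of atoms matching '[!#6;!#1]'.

4

Check the 16 heavy atoms by environment: 12× C → no; 4× O → match.
That gives 4 matching atoms.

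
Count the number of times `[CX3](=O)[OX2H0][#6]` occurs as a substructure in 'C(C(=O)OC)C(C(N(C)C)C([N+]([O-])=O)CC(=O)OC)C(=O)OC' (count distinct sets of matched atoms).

[CX3](=O)[OX2H0][#6] is the SMARTS for an ester: a carbonyl carbon bonded to an oxygen that is itself bonded to carbon (no H on that O).
The molecule carries 3 separate instances of a methyl-ester group (-C(=O)OCH3) meeting every constraint; each maps to a distinct set of atoms, giving 3 matches.

3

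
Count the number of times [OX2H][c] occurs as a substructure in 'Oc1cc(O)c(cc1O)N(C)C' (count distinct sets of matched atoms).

3

[OX2H][c] is the SMARTS for a phenol: a hydroxyl oxygen attached to an aromatic carbon.
The molecule carries 3 separate instances of a hydroxyl group (-OH) meeting every constraint; each maps to a distinct set of atoms, giving 3 matches.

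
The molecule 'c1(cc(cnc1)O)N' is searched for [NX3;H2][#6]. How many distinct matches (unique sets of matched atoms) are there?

[NX3;H2][#6] is the SMARTS for a primary amine: a trivalent nitrogen with two H attached to carbon.
Exactly one fragment in the molecule meets all constraints, giving 1 match.

1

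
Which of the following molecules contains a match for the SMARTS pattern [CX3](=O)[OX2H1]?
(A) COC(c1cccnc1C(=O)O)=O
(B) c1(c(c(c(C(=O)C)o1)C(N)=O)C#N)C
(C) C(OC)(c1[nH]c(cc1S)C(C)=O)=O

[CX3](=O)[OX2H1] describes an sp2 carbon double-bonded to O and single-bonded to an -OH oxygen (a carboxylic acid).
(A) contains a carboxylic acid group (-C(=O)OH), which satisfies every atom and bond constraint.
(B) has a primary amide (-C(=O)NH2) but the carbonyl is bonded to N, not to an -OH oxygen.
(C) has a methyl-ester group (-C(=O)OCH3) but the singly-bonded O has no H (OX2H0, not OX2H1).
So the answer is (A).

A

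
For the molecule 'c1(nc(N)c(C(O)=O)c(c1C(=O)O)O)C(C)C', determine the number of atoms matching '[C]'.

5

The query [C] means: uppercase C matches aliphatic (non-aromatic) carbon only.
Check the 17 heavy atoms by environment: 1× n (aromatic) → no; 5× c (aromatic) → no; 1× N → no; 5× C → match; 5× O → no.
That gives 5 matching atoms.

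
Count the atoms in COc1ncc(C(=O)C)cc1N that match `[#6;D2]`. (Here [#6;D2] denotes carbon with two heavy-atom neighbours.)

2

The query [#6;D2] means: any carbon bonded to exactly two heavy atoms.
Check the 12 heavy atoms by environment: 1× n (aromatic, D2) → no; 2× c (aromatic, D2) → match; 3× c (aromatic, D3) → no; 1× N (D1) → no; 1× O (D2) → no; 2× C (D1) → no; 1× C (D3) → no; 1× O (D1) → no.
That gives 2 matching atoms.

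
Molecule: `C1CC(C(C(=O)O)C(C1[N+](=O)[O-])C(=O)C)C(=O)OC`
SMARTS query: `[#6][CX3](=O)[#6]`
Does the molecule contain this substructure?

Yes

The pattern [#6][CX3](=O)[#6] describes a carbonyl carbon (no H) flanked by two carbons — a ketone.
The molecule carries an acetyl/ketone group (-C(=O)CH3), whose atoms satisfy every constraint of the query, so the pattern matches.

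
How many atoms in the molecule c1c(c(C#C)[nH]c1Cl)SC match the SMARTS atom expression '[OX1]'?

0

The query [OX1] means: aliphatic oxygen with one total connection — typically a carbonyl =O or an oxide.
Check the 10 heavy atoms by environment: 1× n (aromatic, X3) → no; 4× c (aromatic, X3) → no; 1× S (X2) → no; 1× C (X4) → no; 2× C (X2) → no; 1× Cl (X1) → no.
No environment satisfies the query, so 0 matching atoms.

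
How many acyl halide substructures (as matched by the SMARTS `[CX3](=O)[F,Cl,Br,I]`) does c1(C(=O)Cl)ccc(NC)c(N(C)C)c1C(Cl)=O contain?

[CX3](=O)[F,Cl,Br,I] is the SMARTS for an acyl halide: a carbonyl carbon bonded to a halogen.
The molecule carries 2 separate instances of an acyl chloride (-C(=O)Cl) meeting every constraint; each maps to a distinct set of atoms, giving 2 matches.

2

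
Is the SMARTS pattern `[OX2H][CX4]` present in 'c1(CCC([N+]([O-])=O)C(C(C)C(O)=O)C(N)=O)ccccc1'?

No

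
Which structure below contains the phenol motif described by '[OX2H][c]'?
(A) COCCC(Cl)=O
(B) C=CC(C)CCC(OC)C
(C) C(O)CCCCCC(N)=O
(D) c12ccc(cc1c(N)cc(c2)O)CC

[OX2H][c] describes a hydroxyl oxygen attached to an aromatic carbon (a phenol).
(A) has a methoxy ether (-OCH3) but the oxygen has H0, not H1.
(B) has a methoxy ether (-OCH3) but the oxygen has H0, not H1.
(C) has a hydroxyl group (-OH) but the -OH is on an aliphatic carbon, not an aromatic c.
(D) contains a hydroxyl group (-OH), which satisfies every atom and bond constraint.
So the answer is (D).

D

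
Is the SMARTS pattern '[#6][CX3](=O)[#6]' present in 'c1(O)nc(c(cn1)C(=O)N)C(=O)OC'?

No

The pattern [#6][CX3](=O)[#6] describes a carbonyl carbon (no H) flanked by two carbons — a ketone.
The closest candidate here is a primary amide (-C(=O)NH2), but one neighbour of the carbonyl carbon is N, not C. No other fragment satisfies the full query, so there is no match.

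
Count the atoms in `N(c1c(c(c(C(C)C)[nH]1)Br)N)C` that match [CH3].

3

The query [CH3] means: aliphatic carbon with exactly three hydrogens.
Check the 12 heavy atoms by environment: 1× n (aromatic, H1) → no; 4× c (aromatic, H0) → no; 1× N (H1) → no; 3× C (H3) → match; 1× Br (H0) → no; 1× C (H1) → no; 1× N (H2) → no.
That gives 3 matching atoms.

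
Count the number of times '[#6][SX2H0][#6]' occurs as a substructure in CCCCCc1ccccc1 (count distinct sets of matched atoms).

0

[#6][SX2H0][#6] is the SMARTS for a thioether: an aliphatic sulfur bridging two carbons with no H on the sulfur.
No fragment in the molecule satisfies every constraint, giving 0 matches.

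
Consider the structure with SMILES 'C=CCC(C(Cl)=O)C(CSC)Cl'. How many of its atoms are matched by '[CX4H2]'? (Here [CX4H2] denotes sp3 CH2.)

2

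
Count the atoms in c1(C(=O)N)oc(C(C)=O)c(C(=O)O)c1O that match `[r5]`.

5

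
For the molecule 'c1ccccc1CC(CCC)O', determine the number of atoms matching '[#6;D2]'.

8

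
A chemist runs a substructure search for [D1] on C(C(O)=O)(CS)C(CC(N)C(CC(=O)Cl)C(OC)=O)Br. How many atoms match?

9

The query [D1] means: atom with exactly one heavy-atom neighbour (degree 1).
Check the 20 heavy atoms by environment: 3× C (D2) → no; 7× C (D3) → no; 1× S (D1) → match; 4× O (D1) → match; 1× O (D2) → no; 1× C (D1) → match; 1× Br (D1) → match; 1× Cl (D1) → match; 1× N (D1) → match.
Summing the matching environments: 1 + 4 + 1 + 1 + 1 + 1 = 9 matching atoms.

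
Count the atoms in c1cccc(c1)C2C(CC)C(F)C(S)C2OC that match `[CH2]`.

Check the 17 heavy atoms by environment: 5× C (H1) → no; 1× c (aromatic, H0) → no; 5× c (aromatic, H1) → no; 1× C (H2) → match; 2× C (H3) → no; 1× F (H0) → no; 1× S (H1) → no; 1× O (H0) → no.
That gives 1 matching atom.

1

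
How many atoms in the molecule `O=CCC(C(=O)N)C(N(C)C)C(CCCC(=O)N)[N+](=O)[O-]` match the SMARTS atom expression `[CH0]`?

The query [CH0] means: aliphatic carbon with no attached hydrogen.
Check the 21 heavy atoms by environment: 4× C (H2) → no; 4× C (H1) → no; 4× O (H0) → no; 1× N (H0) → no; 2× C (H3) → no; 2× C (H0) → match; 2× N (H2) → no; 1× N (charge +1, H0) → no; 1× O (charge -1, H0) → no.
That gives 2 matching atoms.

2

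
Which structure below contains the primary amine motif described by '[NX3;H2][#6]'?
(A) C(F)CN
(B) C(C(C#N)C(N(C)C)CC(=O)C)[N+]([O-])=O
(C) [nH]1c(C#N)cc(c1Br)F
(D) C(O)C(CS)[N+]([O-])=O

A

[NX3;H2][#6] describes a trivalent nitrogen with two H attached to carbon (a primary amine).
(A) contains a primary amino group (-NH2), which satisfies every atom and bond constraint.
(B) has a nitrile (-C#N) but the nitrogen is NX1 (triple-bonded), not NX3 with two H.
(C) has a nitrile (-C#N) but the nitrogen is NX1 (triple-bonded), not NX3 with two H.
(D) has a nitro group (-[N+](=O)[O-]) but the nitrogen is [N+] with no H, not NX3H2.
So the answer is (A).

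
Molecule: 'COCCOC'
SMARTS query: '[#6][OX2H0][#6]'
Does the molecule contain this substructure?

The pattern [#6][OX2H0][#6] describes an aliphatic oxygen bridging two carbons with no H on the oxygen — an ether.
The molecule carries a methoxy ether (-OCH3), whose atoms satisfy every constraint of the query, so the pattern matches.

Yes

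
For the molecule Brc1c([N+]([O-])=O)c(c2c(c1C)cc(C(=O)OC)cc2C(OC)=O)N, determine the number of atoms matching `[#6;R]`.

10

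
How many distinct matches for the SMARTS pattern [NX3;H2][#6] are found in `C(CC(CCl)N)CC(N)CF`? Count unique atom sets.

2

[NX3;H2][#6] is the SMARTS for a primary amine: a trivalent nitrogen with two H attached to carbon.
The molecule carries 2 separate instances of a primary amino group (-NH2) meeting every constraint; each maps to a distinct set of atoms, giving 2 matches.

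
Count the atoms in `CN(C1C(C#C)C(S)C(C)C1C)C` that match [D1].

Check the 13 heavy atoms by environment: 5× C (D3) → no; 5× C (D1) → match; 1× N (D3) → no; 1× S (D1) → match; 1× C (D2) → no.
Summing the matching environments: 5 + 1 = 6 matching atoms.

6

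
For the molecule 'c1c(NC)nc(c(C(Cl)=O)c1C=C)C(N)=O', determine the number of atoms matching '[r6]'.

6

The query [r6] means: r6 matches atoms in a six-membered ring.
Check the 16 heavy atoms by environment: 1× n (aromatic, in 6-ring) → match; 5× c (aromatic, in 6-ring) → match; 5× C (acyclic) → no; 2× O (acyclic) → no; 1× Cl (acyclic) → no; 2× N (acyclic) → no.
Summing the matching environments: 1 + 5 = 6 matching atoms.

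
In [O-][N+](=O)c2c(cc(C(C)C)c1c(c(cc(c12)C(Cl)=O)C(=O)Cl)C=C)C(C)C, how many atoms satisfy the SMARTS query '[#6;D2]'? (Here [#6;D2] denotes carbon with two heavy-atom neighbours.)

3

The query [#6;D2] means: any carbon bonded to exactly two heavy atoms.
Check the 27 heavy atoms by environment: 8× c (aromatic, D3) → no; 2× c (aromatic, D2) → match; 4× C (D3) → no; 3× O (D1) → no; 2× Cl (D1) → no; 5× C (D1) → no; 1× C (D2) → match; 1× N (charge +1, D3) → no; 1× O (charge -1, D1) → no.
Summing the matching environments: 2 + 1 = 3 matching atoms.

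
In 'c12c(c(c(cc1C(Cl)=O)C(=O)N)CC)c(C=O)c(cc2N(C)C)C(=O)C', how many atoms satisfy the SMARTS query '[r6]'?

The query [r6] means: r6 matches atoms in a six-membered ring.
Check the 26 heavy atoms by environment: 10× c (aromatic, in 6-ring) → match; 9× C (acyclic) → no; 4× O (acyclic) → no; 1× Cl (acyclic) → no; 2× N (acyclic) → no.
That gives 10 matching atoms.

10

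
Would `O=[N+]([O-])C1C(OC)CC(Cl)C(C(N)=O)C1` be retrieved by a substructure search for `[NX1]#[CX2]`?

The pattern [NX1]#[CX2] describes a nitrogen triple-bonded to a two-connected carbon — a nitrile.
The closest candidate here is a primary amide (-C(=O)NH2), but the nitrogen is NX3, not NX1. No other fragment satisfies the full query, so there is no match.

No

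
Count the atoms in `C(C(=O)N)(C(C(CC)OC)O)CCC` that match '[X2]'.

2

The query [X2] means: any atom with exactly two total connections (bonds + H).
Check the 14 heavy atoms by environment: 9× C (X4) → no; 2× O (X2) → match; 1× C (X3) → no; 1× O (X1) → no; 1× N (X3) → no.
That gives 2 matching atoms.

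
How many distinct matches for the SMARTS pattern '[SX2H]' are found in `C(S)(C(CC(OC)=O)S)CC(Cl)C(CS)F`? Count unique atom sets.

[SX2H] is the SMARTS for a thiol: an aliphatic sulfur with two connections, one being H.
The molecule carries 3 separate instances of a thiol (-SH) meeting every constraint; each maps to a distinct set of atoms, giving 3 matches.

3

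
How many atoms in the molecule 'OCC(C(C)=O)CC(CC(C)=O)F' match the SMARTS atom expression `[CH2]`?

3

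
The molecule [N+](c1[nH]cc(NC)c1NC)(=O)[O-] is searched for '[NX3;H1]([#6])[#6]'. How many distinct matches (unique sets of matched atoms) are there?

2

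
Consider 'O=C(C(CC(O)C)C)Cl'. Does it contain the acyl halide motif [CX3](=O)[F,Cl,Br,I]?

Yes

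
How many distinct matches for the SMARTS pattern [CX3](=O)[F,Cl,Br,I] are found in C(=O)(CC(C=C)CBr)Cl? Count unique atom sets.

[CX3](=O)[F,Cl,Br,I] is the SMARTS for an acyl halide: a carbonyl carbon bonded to a halogen.
Exactly one fragment in the molecule meets all constraints, giving 1 match.

1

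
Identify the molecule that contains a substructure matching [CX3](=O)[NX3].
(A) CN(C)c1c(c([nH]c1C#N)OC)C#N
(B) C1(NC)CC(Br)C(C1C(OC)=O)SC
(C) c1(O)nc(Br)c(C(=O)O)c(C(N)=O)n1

C

[CX3](=O)[NX3] describes a carbonyl carbon bonded to a trivalent nitrogen (an amide).
(A) has a nitrile (-C#N) but the nitrile N is NX1 (triple-bonded), not NX3.
(B) has a methyl-ester group (-C(=O)OCH3) but the carbonyl is bonded to O, not to an NX3 nitrogen.
(C) contains a primary amide (-C(=O)NH2), which satisfies every atom and bond constraint.
So the answer is (C).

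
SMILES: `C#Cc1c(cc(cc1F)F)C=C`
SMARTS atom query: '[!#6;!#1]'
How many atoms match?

The query [!#6;!#1] means: not carbon and not hydrogen — any heteroatom.
Check the 12 heavy atoms by environment: 6× c (aromatic) → no; 4× C → no; 2× F → match.
That gives 2 matching atoms.

2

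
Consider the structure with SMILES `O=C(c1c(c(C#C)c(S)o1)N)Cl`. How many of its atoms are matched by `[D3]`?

5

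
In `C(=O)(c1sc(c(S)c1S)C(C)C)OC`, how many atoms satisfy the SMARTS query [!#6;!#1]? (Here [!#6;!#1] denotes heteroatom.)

5

The query [!#6;!#1] means: not carbon and not hydrogen — any heteroatom.
Check the 14 heavy atoms by environment: 1× s (aromatic) → match; 4× c (aromatic) → no; 2× S → match; 5× C → no; 2× O → match.
Summing the matching environments: 1 + 2 + 2 = 5 matching atoms.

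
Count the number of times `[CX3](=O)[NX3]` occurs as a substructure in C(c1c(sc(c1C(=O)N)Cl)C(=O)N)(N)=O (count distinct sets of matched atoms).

3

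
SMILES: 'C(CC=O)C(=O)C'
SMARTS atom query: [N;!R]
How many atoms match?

0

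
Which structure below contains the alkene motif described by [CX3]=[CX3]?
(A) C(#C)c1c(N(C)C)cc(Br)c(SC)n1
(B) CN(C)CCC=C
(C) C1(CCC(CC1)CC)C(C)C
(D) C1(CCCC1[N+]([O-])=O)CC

B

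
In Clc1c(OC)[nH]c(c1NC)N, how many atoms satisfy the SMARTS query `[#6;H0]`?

Check the 11 heavy atoms by environment: 1× n (aromatic, H1) → no; 4× c (aromatic, H0) → match; 1× O (H0) → no; 2× C (H3) → no; 1× N (H1) → no; 1× Cl (H0) → no; 1× N (H2) → no.
That gives 4 matching atoms.

4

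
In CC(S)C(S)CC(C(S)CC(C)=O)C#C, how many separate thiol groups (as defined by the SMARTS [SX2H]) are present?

[SX2H] is the SMARTS for a thiol: an aliphatic sulfur with two connections, one being H.
The molecule carries 3 separate instances of a thiol (-SH) meeting every constraint; each maps to a distinct set of atoms, giving 3 matches.

3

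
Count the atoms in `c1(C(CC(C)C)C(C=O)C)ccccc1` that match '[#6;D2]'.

The query [#6;D2] means: any carbon bonded to exactly two heavy atoms.
Check the 15 heavy atoms by environment: 2× C (D2) → match; 3× C (D3) → no; 3× C (D1) → no; 1× c (aromatic, D3) → no; 5× c (aromatic, D2) → match; 1× O (D1) → no.
Summing the matching environments: 2 + 5 = 7 matching atoms.

7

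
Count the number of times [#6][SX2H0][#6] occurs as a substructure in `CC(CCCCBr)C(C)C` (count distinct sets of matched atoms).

[#6][SX2H0][#6] is the SMARTS for a thioether: an aliphatic sulfur bridging two carbons with no H on the sulfur.
No fragment in the molecule satisfies every constraint, giving 0 matches.

0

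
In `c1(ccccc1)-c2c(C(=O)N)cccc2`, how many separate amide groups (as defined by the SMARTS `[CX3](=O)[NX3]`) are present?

1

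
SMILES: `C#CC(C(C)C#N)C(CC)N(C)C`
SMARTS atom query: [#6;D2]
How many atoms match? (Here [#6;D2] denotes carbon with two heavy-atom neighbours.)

3

The query [#6;D2] means: any carbon bonded to exactly two heavy atoms.
Check the 13 heavy atoms by environment: 5× C (D1) → no; 3× C (D3) → no; 3× C (D2) → match; 1× N (D1) → no; 1× N (D3) → no.
That gives 3 matching atoms.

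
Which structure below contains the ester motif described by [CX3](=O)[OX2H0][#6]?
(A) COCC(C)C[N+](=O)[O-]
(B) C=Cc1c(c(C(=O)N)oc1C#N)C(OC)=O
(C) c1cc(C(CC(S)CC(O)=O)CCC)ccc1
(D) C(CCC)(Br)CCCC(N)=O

B

[CX3](=O)[OX2H0][#6] describes a carbonyl carbon bonded to an oxygen that is itself bonded to carbon (no H on that O) (an ester).
(A) has a methoxy ether (-OCH3) but the ether oxygen is not adjacent to a C=O carbon.
(B) contains a methyl-ester group (-C(=O)OCH3), which satisfies every atom and bond constraint.
(C) has a carboxylic acid group (-C(=O)OH) but the singly-bonded O carries H (OX2H1, not H0).
(D) has a primary amide (-C(=O)NH2) but the carbonyl is bonded to N, not to an O-C linkage.
So the answer is (B).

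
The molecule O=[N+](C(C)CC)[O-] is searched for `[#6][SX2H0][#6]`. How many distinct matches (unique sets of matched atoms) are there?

0

[#6][SX2H0][#6] is the SMARTS for a thioether: an aliphatic sulfur bridging two carbons with no H on the sulfur.
No fragment in the molecule satisfies every constraint, giving 0 matches.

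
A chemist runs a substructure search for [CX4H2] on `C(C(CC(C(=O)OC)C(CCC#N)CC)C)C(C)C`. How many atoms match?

5

The query [CX4H2] means: sp3 carbon (X4) with exactly two hydrogens.
Check the 19 heavy atoms by environment: 5× C (H2, X4) → match; 4× C (H1, X4) → no; 5× C (H3, X4) → no; 1× C (H0, X3) → no; 1× O (H0, X1) → no; 1× O (H0, X2) → no; 1× C (H0, X2) → no; 1× N (H0, X1) → no.
That gives 5 matching atoms.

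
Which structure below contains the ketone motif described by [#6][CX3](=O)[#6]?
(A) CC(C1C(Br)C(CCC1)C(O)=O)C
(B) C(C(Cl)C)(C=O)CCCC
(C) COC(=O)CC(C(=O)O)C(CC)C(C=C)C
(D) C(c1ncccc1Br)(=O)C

D

[#6][CX3](=O)[#6] describes a carbonyl carbon (no H) flanked by two carbons (a ketone).
(A) has a carboxylic acid group (-C(=O)OH) but one neighbour of the carbonyl carbon is O, not C.
(B) has an aldehyde (-CHO) but the carbonyl carbon has H1, so it is not flanked by two carbons.
(C) has a carboxylic acid group (-C(=O)OH) but one neighbour of the carbonyl carbon is O, not C.
(D) contains an acetyl/ketone group (-C(=O)CH3), which satisfies every atom and bond constraint.
So the answer is (D).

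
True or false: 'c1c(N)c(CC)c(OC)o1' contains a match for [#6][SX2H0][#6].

The pattern [#6][SX2H0][#6] describes an aliphatic sulfur bridging two carbons with no H on the sulfur — a thioether.
The closest candidate here is a methoxy ether (-OCH3), but the bridging atom is O, not S. No other fragment satisfies the full query, so there is no match.

False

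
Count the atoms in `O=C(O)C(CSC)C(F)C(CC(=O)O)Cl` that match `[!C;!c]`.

The query [!C;!c] means: neither aliphatic nor aromatic carbon — same as [!#6].
Check the 15 heavy atoms by environment: 8× C → no; 1× S → match; 1× F → match; 1× Cl → match; 4× O → match.
Summing the matching environments: 1 + 1 + 1 + 4 = 7 matching atoms.

7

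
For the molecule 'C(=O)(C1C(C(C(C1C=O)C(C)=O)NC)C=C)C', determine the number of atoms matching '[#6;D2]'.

2

The query [#6;D2] means: any carbon bonded to exactly two heavy atoms.
Check the 17 heavy atoms by environment: 7× C (D3) → no; 3× O (D1) → no; 4× C (D1) → no; 2× C (D2) → match; 1× N (D2) → no.
That gives 2 matching atoms.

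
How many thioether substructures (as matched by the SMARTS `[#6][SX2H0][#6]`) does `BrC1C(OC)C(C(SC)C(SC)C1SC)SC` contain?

4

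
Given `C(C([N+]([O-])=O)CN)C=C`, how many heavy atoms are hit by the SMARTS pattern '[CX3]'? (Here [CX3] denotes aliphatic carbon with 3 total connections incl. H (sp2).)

The query [CX3] means: C with X3: aliphatic carbon with exactly 3 total connections.
Check the 9 heavy atoms by environment: 3× C (X4) → no; 2× C (X3) → match; 1× N (charge +1, X3) → no; 1× O (charge -1, X1) → no; 1× O (X1) → no; 1× N (X3) → no.
That gives 2 matching atoms.

2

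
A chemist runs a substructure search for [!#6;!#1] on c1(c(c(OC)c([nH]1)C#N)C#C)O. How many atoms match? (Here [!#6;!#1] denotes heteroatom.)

The query [!#6;!#1] means: not carbon and not hydrogen — any heteroatom.
Check the 12 heavy atoms by environment: 1× n (aromatic) → match; 4× c (aromatic) → no; 2× O → match; 4× C → no; 1× N → match.
Summing the matching environments: 1 + 2 + 1 = 4 matching atoms.

4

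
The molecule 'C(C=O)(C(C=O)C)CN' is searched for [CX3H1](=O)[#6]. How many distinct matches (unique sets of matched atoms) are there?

2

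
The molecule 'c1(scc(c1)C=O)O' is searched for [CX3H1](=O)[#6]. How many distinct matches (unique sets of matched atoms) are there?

1

[CX3H1](=O)[#6] is the SMARTS for an aldehyde: an sp2 carbon with one H, double-bonded to O and single-bonded to carbon.
Exactly one fragment in the molecule meets all constraints, giving 1 match.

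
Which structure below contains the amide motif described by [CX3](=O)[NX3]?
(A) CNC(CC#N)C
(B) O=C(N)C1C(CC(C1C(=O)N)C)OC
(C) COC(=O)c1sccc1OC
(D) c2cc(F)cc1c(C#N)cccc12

[CX3](=O)[NX3] describes a carbonyl carbon bonded to a trivalent nitrogen (an amide).
(A) has a nitrile (-C#N) but the nitrile N is NX1 (triple-bonded), not NX3.
(B) contains a primary amide (-C(=O)NH2), which satisfies every atom and bond constraint.
(C) has a methyl-ester group (-C(=O)OCH3) but the carbonyl is bonded to O, not to an NX3 nitrogen.
(D) has a nitrile (-C#N) but the nitrile N is NX1 (triple-bonded), not NX3.
So the answer is (B).

B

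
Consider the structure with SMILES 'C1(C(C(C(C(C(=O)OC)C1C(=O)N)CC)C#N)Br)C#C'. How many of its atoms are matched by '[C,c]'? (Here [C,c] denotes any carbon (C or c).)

14

The query [C,c] means: comma = OR; matches aliphatic or aromatic carbon — same as #6.
Check the 20 heavy atoms by environment: 14× C → match; 3× O → no; 2× N → no; 1× Br → no.
That gives 14 matching atoms.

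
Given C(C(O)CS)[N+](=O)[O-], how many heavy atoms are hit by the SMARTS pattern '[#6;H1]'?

The query [#6;H1] means: any carbon bearing exactly one hydrogen.
Check the 8 heavy atoms by environment: 2× C (H2) → no; 1× C (H1) → match; 1× S (H1) → no; 1× N (charge +1, H0) → no; 1× O (charge -1, H0) → no; 1× O (H0) → no; 1× O (H1) → no.
That gives 1 matching atom.

1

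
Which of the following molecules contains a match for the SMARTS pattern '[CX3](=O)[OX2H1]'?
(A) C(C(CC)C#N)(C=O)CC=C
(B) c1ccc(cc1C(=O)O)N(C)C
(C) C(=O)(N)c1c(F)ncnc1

B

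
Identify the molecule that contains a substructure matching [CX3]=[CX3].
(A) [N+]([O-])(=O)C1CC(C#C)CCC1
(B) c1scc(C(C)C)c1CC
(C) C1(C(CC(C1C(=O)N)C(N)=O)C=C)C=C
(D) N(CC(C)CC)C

C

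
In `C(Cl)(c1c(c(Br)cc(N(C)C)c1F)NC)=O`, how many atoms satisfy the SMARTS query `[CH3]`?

3

Check the 16 heavy atoms by environment: 1× c (aromatic, H1) → no; 5× c (aromatic, H0) → no; 1× N (H1) → no; 3× C (H3) → match; 1× N (H0) → no; 1× C (H0) → no; 1× O (H0) → no; 1× Cl (H0) → no; 1× Br (H0) → no; 1× F (H0) → no.
That gives 3 matching atoms.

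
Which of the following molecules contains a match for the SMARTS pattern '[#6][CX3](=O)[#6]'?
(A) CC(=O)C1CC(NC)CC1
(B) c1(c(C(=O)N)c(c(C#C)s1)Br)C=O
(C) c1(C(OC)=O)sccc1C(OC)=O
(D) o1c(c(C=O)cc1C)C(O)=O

A

[#6][CX3](=O)[#6] describes a carbonyl carbon (no H) flanked by two carbons (a ketone).
(A) contains an acetyl/ketone group (-C(=O)CH3), which satisfies every atom and bond constraint.
(B) has an aldehyde (-CHO) but the carbonyl carbon has H1, so it is not flanked by two carbons.
(C) has a methyl-ester group (-C(=O)OCH3) but one neighbour of the carbonyl carbon is O, not C.
(D) has a carboxylic acid group (-C(=O)OH) but one neighbour of the carbonyl carbon is O, not C.
So the answer is (A).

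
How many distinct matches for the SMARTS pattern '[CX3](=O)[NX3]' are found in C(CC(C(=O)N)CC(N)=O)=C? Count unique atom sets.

[CX3](=O)[NX3] is the SMARTS for an amide: a carbonyl carbon bonded to a trivalent nitrogen.
The molecule carries 2 separate instances of a primary amide (-C(=O)NH2) meeting every constraint; each maps to a distinct set of atoms, giving 2 matches.

2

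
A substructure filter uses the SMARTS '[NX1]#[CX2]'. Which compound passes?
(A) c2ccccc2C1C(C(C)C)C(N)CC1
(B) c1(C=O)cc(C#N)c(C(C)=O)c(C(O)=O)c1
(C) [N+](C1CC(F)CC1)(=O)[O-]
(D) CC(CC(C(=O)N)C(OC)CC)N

B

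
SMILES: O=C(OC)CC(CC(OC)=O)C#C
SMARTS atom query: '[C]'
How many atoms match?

The query [C] means: uppercase C matches aliphatic (non-aromatic) carbon only.
Check the 13 heavy atoms by environment: 9× C → match; 4× O → no.
That gives 9 matching atoms.

9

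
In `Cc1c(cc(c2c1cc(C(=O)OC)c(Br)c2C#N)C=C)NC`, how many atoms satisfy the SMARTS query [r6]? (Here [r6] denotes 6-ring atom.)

Check the 22 heavy atoms by environment: 10× c (aromatic, in 6-ring) → match; 7× C (acyclic) → no; 2× O (acyclic) → no; 1× Br (acyclic) → no; 2× N (acyclic) → no.
That gives 10 matching atoms.

10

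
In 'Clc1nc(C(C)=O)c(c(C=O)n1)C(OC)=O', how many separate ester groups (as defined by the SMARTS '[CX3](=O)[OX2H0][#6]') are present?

1

[CX3](=O)[OX2H0][#6] is the SMARTS for an ester: a carbonyl carbon bonded to an oxygen that is itself bonded to carbon (no H on that O).
Exactly one fragment in the molecule meets all constraints, giving 1 match.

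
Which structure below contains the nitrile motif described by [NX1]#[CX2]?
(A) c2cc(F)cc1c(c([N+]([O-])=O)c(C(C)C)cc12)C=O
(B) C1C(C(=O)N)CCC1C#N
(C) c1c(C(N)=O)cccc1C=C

[NX1]#[CX2] describes a nitrogen triple-bonded to a two-connected carbon (a nitrile).
(A) has a nitro group (-[N+](=O)[O-]) but there is no C#N triple bond.
(B) contains a nitrile (-C#N), which satisfies every atom and bond constraint.
(C) has a primary amide (-C(=O)NH2) but the nitrogen is NX3, not NX1.
So the answer is (B).

B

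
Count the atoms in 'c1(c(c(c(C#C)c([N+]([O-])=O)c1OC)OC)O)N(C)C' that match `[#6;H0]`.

Check the 19 heavy atoms by environment: 6× c (aromatic, H0) → match; 3× O (H0) → no; 4× C (H3) → no; 1× C (H0) → match; 1× C (H1) → no; 1× O (H1) → no; 1× N (charge +1, H0) → no; 1× O (charge -1, H0) → no; 1× N (H0) → no.
Summing the matching environments: 6 + 1 = 7 matching atoms.

7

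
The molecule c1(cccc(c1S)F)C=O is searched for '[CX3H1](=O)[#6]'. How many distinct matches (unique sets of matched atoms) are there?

1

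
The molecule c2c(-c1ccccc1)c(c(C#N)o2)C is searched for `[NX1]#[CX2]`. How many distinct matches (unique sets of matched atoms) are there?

[NX1]#[CX2] is the SMARTS for a nitrile: a nitrogen triple-bonded to a two-connected carbon.
Exactly one fragment in the molecule meets all constraints, giving 1 match.

1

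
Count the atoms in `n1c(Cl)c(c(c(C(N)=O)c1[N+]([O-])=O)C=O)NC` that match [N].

3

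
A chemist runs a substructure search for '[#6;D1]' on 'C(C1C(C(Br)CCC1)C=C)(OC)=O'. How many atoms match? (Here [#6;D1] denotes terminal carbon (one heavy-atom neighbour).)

The query [#6;D1] means: carbon bonded to exactly one heavy atom.
Check the 13 heavy atoms by environment: 4× C (D3) → no; 4× C (D2) → no; 2× C (D1) → match; 1× O (D1) → no; 1× O (D2) → no; 1× Br (D1) → no.
That gives 2 matching atoms.

2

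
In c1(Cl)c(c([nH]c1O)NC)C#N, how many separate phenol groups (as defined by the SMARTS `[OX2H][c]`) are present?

1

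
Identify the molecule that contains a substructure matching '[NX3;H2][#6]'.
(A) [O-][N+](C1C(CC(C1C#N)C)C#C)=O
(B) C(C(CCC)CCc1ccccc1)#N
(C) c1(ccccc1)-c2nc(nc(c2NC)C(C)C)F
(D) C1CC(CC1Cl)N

[NX3;H2][#6] describes a trivalent nitrogen with two H attached to carbon (a primary amine).
(A) has a nitrile (-C#N) but the nitrogen is NX1 (triple-bonded), not NX3 with two H.
(B) has a nitrile (-C#N) but the nitrogen is NX1 (triple-bonded), not NX3 with two H.
(C) has an N-methylamino group (-NHCH3) but the nitrogen bears two carbons and only one H (H1), not H2.
(D) contains a primary amino group (-NH2), which satisfies every atom and bond constraint.
So the answer is (D).

D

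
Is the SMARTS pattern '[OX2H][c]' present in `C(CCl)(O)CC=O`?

No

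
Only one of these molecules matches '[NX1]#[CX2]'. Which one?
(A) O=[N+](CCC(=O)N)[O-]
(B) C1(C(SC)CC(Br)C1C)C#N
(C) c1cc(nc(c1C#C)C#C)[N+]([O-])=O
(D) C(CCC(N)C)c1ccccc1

[NX1]#[CX2] describes a nitrogen triple-bonded to a two-connected carbon (a nitrile).
(A) has a primary amide (-C(=O)NH2) but the nitrogen is NX3, not NX1.
(B) contains a nitrile (-C#N), which satisfies every atom and bond constraint.
(C) has a nitro group (-[N+](=O)[O-]) but there is no C#N triple bond.
(D) has a primary amino group (-NH2) but the nitrogen is NX3 (three connections), not NX1 triple-bonded.
So the answer is (B).

B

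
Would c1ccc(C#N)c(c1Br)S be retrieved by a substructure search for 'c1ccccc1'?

Yes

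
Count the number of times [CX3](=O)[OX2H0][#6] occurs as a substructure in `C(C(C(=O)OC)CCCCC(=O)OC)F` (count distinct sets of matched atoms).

[CX3](=O)[OX2H0][#6] is the SMARTS for an ester: a carbonyl carbon bonded to an oxygen that is itself bonded to carbon (no H on that O).
The molecule carries 2 separate instances of a methyl-ester group (-C(=O)OCH3) meeting every constraint; each maps to a distinct set of atoms, giving 2 matches.

2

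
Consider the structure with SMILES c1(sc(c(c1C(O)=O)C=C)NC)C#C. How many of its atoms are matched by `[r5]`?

5

Check the 14 heavy atoms by environment: 1× s (aromatic, in 5-ring) → match; 4× c (aromatic, in 5-ring) → match; 1× N (acyclic) → no; 6× C (acyclic) → no; 2× O (acyclic) → no.
Summing the matching environments: 1 + 4 = 5 matching atoms.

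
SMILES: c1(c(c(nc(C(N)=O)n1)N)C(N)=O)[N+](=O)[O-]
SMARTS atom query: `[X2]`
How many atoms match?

2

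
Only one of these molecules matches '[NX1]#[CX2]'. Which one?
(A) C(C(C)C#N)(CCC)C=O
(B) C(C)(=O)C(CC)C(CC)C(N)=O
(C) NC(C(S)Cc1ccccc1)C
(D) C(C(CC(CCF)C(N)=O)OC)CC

A

[NX1]#[CX2] describes a nitrogen triple-bonded to a two-connected carbon (a nitrile).
(A) contains a nitrile (-C#N), which satisfies every atom and bond constraint.
(B) has a primary amide (-C(=O)NH2) but the nitrogen is NX3, not NX1.
(C) has a primary amino group (-NH2) but the nitrogen is NX3 (three connections), not NX1 triple-bonded.
(D) has a primary amide (-C(=O)NH2) but the nitrogen is NX3, not NX1.
So the answer is (A).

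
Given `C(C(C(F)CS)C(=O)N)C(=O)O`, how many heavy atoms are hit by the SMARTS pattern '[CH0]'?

2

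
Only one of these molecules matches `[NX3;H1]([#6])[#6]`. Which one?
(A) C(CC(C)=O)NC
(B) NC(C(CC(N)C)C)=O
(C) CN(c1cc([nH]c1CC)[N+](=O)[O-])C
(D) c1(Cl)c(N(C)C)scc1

[NX3;H1]([#6])[#6] describes a trivalent nitrogen with one H, bonded to two carbons (a secondary amine).
(A) contains an N-methylamino group (-NHCH3), which satisfies every atom and bond constraint.
(B) has a primary amide (-C(=O)NH2) but the -C(=O)NH2 nitrogen has H2, not H1.
(C) has a dimethylamino group (-N(CH3)2) but the nitrogen has H0, not H1.
(D) has a dimethylamino group (-N(CH3)2) but the nitrogen has H0, not H1.
So the answer is (A).

A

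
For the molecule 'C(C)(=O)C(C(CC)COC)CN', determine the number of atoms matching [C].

The query [C] means: uppercase C matches aliphatic (non-aromatic) carbon only.
Check the 12 heavy atoms by environment: 9× C → match; 2× O → no; 1× N → no.
That gives 9 matching atoms.

9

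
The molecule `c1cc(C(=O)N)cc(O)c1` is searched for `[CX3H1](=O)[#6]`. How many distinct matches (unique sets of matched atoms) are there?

[CX3H1](=O)[#6] is the SMARTS for an aldehyde: an sp2 carbon with one H, double-bonded to O and single-bonded to carbon.
No fragment in the molecule satisfies every constraint, giving 0 matches.

0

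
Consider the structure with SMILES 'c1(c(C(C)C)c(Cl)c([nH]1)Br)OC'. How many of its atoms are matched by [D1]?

The query [D1] means: atom with exactly one heavy-atom neighbour (degree 1).
Check the 12 heavy atoms by environment: 1× n (aromatic, D2) → no; 4× c (aromatic, D3) → no; 1× Br (D1) → match; 1× Cl (D1) → match; 1× O (D2) → no; 3× C (D1) → match; 1× C (D3) → no.
Summing the matching environments: 1 + 1 + 3 = 5 matching atoms.

5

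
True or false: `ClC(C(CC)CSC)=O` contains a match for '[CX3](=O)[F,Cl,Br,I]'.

True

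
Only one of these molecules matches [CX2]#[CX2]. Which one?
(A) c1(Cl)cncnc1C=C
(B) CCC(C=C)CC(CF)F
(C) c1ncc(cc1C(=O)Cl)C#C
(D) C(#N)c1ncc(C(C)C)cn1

C

[CX2]#[CX2] describes a carbon-carbon triple bond (an alkyne).
(A) has a vinyl group (-CH=CH2) but the C=C is a double bond; both carbons are CX3, not CX2.
(B) has a vinyl group (-CH=CH2) but the C=C is a double bond; both carbons are CX3, not CX2.
(C) contains an ethynyl group (-C#CH), which satisfies every atom and bond constraint.
(D) has a nitrile (-C#N) but the triple bond is C#N, not C#C.
So the answer is (C).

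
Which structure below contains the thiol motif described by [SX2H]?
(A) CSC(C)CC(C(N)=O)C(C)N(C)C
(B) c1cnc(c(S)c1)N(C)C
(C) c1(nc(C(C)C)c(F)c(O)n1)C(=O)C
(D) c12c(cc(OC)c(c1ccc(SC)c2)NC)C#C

B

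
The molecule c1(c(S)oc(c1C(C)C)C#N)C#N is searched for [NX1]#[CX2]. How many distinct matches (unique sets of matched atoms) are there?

2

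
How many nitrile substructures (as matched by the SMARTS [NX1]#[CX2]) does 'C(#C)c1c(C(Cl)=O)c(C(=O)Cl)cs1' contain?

0

[NX1]#[CX2] is the SMARTS for a nitrile: a nitrogen triple-bonded to a two-connected carbon.
No fragment in the molecule satisfies every constraint, giving 0 matches.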